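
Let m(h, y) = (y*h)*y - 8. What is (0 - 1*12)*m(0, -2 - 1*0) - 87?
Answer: 9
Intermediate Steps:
m(h, y) = -8 + h*y² (m(h, y) = (h*y)*y - 8 = h*y² - 8 = -8 + h*y²)
(0 - 1*12)*m(0, -2 - 1*0) - 87 = (0 - 1*12)*(-8 + 0*(-2 - 1*0)²) - 87 = (0 - 12)*(-8 + 0*(-2 + 0)²) - 87 = -12*(-8 + 0*(-2)²) - 87 = -12*(-8 + 0*4) - 87 = -12*(-8 + 0) - 87 = -12*(-8) - 87 = 96 - 87 = 9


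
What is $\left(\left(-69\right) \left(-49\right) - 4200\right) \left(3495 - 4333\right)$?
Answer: $686322$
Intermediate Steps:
$\left(\left(-69\right) \left(-49\right) - 4200\right) \left(3495 - 4333\right) = \left(3381 - 4200\right) \left(-838\right) = \left(-819\right) \left(-838\right) = 686322$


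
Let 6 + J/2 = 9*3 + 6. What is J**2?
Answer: 2916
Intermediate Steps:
J = 54 (J = -12 + 2*(9*3 + 6) = -12 + 2*(27 + 6) = -12 + 2*33 = -12 + 66 = 54)
J**2 = 54**2 = 2916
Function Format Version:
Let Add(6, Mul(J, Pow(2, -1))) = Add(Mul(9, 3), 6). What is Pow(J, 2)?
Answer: 2916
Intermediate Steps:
J = 54 (J = Add(-12, Mul(2, Add(Mul(9, 3), 6))) = Add(-12, Mul(2, Add(27, 6))) = Add(-12, Mul(2, 33)) = Add(-12, 66) = 54)
Pow(J, 2) = Pow(54, 2) = 2916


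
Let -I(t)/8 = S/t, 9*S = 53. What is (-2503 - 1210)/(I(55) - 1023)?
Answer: 1837935/506809 ≈ 3.6265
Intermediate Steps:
S = 53/9 (S = (⅑)*53 = 53/9 ≈ 5.8889)
I(t) = -424/(9*t)
(-2503 - 1210)/(I(55) - 1023) = (-2503 - 1210)/(-424/9/55 - 1023) = -3713/(-424/9*1/55 - 1023) = -3713/(-424/495 - 1023) = -3713/(-506809/495) = -3713*(-495/506809) = 1837935/506809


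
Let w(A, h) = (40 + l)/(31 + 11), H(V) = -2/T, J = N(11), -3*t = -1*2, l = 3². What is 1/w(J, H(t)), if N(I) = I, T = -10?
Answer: 6/7 ≈ 0.85714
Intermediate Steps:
l = 9
t = ⅔ (t = -(-1)*2/3 = -⅓*(-2) = ⅔ ≈ 0.66667)
J = 11
H(V) = ⅕ (H(V) = -2/(-10) = -2*(-⅒) = ⅕)
w(A, h) = 7/6 (w(A, h) = (40 + 9)/(31 + 11) = 49/42 = 49*(1/42) = 7/6)
1/w(J, H(t)) = 1/(7/6) = 6/7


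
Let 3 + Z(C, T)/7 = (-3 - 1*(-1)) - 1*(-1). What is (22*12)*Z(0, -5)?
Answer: -7392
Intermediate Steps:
Z(C, T) = -28 (Z(C, T) = -21 + 7*((-3 - 1*(-1)) - 1*(-1)) = -21 + 7*((-3 + 1) + 1) = -21 + 7*(-2 + 1) = -21 + 7*(-1) = -21 - 7 = -28)
(22*12)*Z(0, -5) = (22*12)*(-28) = 264*(-28) = -7392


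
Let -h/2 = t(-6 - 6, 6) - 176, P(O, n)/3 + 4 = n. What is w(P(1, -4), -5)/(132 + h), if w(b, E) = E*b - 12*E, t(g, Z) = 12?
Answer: 9/23 ≈ 0.39130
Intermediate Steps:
P(O, n) = -12 + 3*n
h = 328 (h = -2*(12 - 176) = -2*(-164) = 328)
w(b, E) = -12*E + E*b
w(P(1, -4), -5)/(132 + h) = (-5*(-12 + (-12 + 3*(-4))))/(132 + 328) = (-5*(-12 + (-12 - 12)))/460 = (-5*(-12 - 24))/460 = (-5*(-36))/460 = (1/460)*180 = 9/23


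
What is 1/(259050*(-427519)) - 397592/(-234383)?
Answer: 44032835676710017/25957635275531850 ≈ 1.6963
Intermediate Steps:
1/(259050*(-427519)) - 397592/(-234383) = (1/259050)*(-1/427519) - 397592*(-1/234383) = -1/110748796950 + 397592/234383 = 44032835676710017/25957635275531850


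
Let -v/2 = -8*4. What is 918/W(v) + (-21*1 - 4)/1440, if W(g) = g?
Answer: 2063/144 ≈ 14.326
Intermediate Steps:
v = 64 (v = -(-16)*4 = -2*(-32) = 64)
918/W(v) + (-21*1 - 4)/1440 = 918/64 + (-21*1 - 4)/1440 = 918*(1/64) + (-21 - 4)*(1/1440) = 459/32 - 25*1/1440 = 459/32 - 5/288 = 2063/144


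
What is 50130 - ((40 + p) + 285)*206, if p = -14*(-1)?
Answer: -19704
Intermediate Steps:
p = 14
50130 - ((40 + p) + 285)*206 = 50130 - ((40 + 14) + 285)*206 = 50130 - (54 + 285)*206 = 50130 - 339*206 = 50130 - 1*69834 = 50130 - 69834 = -19704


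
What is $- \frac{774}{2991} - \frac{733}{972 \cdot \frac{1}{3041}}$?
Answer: $- \frac{2222616617}{969084} \approx -2293.5$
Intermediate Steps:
$- \frac{774}{2991} - \frac{733}{972 \cdot \frac{1}{3041}} = \left(-774\right) \frac{1}{2991} - \frac{733}{972 \cdot \frac{1}{3041}} = - \frac{258}{997} - \frac{733}{\frac{972}{3041}} = - \frac{258}{997} - \frac{2229053}{972} = - \frac{2222616617}{969084}$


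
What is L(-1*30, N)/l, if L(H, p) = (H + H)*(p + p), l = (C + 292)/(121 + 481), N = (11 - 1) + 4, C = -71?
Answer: -1011360/221 ≈ -4576.3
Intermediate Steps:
N = 14 (N = 10 + 4 = 14)
l = 221/602 (l = (-71 + 292)/(121 + 481) = 221/602 ≈ 0.36711)
L(H, p) = 4*H*p (L(H, p) = (2*H)*(2*p) = 4*H*p)
L(-1*30, N)/l = (4*(-1*30)*14)/(221/602) = (4*(-30)*14)*(602/221) = -1680*602/221 = -1011360/221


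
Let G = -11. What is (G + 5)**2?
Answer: 36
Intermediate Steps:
(G + 5)**2 = (-11 + 5)**2 = (-6)**2 = 36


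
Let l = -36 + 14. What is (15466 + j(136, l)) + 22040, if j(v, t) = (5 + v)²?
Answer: 57387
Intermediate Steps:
l = -22
(15466 + j(136, l)) + 22040 = (15466 + (5 + 136)²) + 22040 = (15466 + 141²) + 22040 = (15466 + 19881) + 22040 = 35347 + 22040 = 57387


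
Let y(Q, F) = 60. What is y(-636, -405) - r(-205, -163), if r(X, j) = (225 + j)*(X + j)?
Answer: 22876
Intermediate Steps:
y(-636, -405) - r(-205, -163) = 60 - ((-163)**2 + 225*(-205) + 225*(-163) - 205*(-163)) = 60 - (26569 - 46125 - 36675 + 33415) = 60 - 1*(-22816) = 60 + 22816 = 22876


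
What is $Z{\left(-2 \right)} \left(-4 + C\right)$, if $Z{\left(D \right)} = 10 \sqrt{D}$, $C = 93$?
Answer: $890 i \sqrt{2} \approx 1258.7 i$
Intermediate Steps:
$Z{\left(-2 \right)} \left(-4 + C\right) = 10 \sqrt{-2} \left(-4 + 93\right) = 10 i \sqrt{2} \cdot 89 = 890 i \sqrt{2}$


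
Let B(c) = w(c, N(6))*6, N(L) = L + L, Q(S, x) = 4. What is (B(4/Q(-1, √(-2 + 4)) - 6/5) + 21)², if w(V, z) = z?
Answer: 8649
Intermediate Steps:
N(L) = 2*L
B(c) = 72 (B(c) = (2*6)*6 = 12*6 = 72)
(B(4/Q(-1, √(-2 + 4)) - 6/5) + 21)² = (72 + 21)² = 93² = 8649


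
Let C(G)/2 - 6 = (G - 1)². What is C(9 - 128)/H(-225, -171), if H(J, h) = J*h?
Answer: 9604/12825 ≈ 0.74885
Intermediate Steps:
C(G) = 12 + 2*(-1 + G)² (C(G) = 12 + 2*(G - 1)² = 12 + 2*(-1 + G)²)
C(9 - 128)/H(-225, -171) = (12 + 2*(-1 + (9 - 128))²)/((-225*(-171))) = (12 + 2*(-1 - 119)²)/38475 = (12 + 2*(-120)²)*(1/38475) = (12 + 2*14400)*(1/38475) = (12 + 28800)*(1/38475) = 28812*(1/38475) = 9604/12825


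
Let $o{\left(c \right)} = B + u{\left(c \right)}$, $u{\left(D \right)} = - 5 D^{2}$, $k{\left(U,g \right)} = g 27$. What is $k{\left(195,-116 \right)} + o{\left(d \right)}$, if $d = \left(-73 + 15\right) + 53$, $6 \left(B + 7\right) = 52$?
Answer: $- \frac{9766}{3} \approx -3255.3$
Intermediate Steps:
$k{\left(U,g \right)} = 27 g$
$B = \frac{5}{3}$ ($B = -7 + \frac{1}{6} \cdot 52 = -7 + \frac{26}{3} = \frac{5}{3} \approx 1.6667$)
$d = -5$ ($d = -58 + 53 = -5$)
$o{\left(c \right)} = \frac{5}{3} - 5 c^{2}$
$k{\left(195,-116 \right)} + o{\left(d \right)} = 27 \left(-116\right) + \left(\frac{5}{3} - 5 \left(-5\right)^{2}\right) = -3132 + \left(\frac{5}{3} - 125\right) = -3132 - \frac{370}{3} = - \frac{9766}{3}$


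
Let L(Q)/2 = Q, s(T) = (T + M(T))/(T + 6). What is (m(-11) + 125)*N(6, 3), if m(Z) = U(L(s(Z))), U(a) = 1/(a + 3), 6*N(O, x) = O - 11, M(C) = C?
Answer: -6150/59 ≈ -104.24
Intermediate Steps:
N(O, x) = -11/6 + O/6 (N(O, x) = (O - 11)/6 = (-11 + O)/6 = -11/6 + O/6)
s(T) = 2*T/(6 + T) (s(T) = (T + T)/(T + 6) = (2*T)/(6 + T) = 2*T/(6 + T))
L(Q) = 2*Q
U(a) = 1/(3 + a)
m(Z) = 1/(3 + 4*Z/(6 + Z)) (m(Z) = 1/(3 + 2*(2*Z/(6 + Z))) = 1/(3 + 4*Z/(6 + Z)))
(m(-11) + 125)*N(6, 3) = ((6 - 11)/(18 + 7*(-11)) + 125)*(-11/6 + (⅙)*6) = (-5/(18 - 77) + 125)*(-11/6 + 1) = (-5/(-59) + 125)*(-⅚) = (-1/59*(-5) + 125)*(-⅚) = (5/59 + 125)*(-⅚) = (7380/59)*(-⅚) = -6150/59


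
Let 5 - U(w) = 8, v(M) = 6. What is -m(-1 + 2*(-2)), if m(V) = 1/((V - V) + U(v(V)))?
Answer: ⅓ ≈ 0.33333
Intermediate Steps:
U(w) = -3 (U(w) = 5 - 1*8 = 5 - 8 = -3)
m(V) = -⅓ (m(V) = 1/((V - V) - 3) = 1/(0 - 3) = 1/(-3) = -⅓)
-m(-1 + 2*(-2)) = -1*(-⅓) = ⅓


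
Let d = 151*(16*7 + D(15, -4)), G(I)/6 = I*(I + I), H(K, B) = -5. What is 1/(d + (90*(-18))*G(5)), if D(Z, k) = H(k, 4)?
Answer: -1/469843 ≈ -2.1284e-6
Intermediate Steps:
G(I) = 12*I**2 (G(I) = 6*(I*(I + I)) = 6*(I*(2*I)) = 6*(2*I**2) = 12*I**2)
D(Z, k) = -5
d = 16157 (d = 151*(16*7 - 5) = 151*(112 - 5) = 151*107 = 16157)
1/(d + (90*(-18))*G(5)) = 1/(16157 + (90*(-18))*(12*5**2)) = 1/(16157 - 19440*25) = 1/(16157 - 1620*300) = 1/(16157 - 486000) = 1/(-469843) = -1/469843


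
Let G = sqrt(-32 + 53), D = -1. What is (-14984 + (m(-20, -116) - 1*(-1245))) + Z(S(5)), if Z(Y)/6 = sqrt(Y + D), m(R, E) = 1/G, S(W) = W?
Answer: -13727 + sqrt(21)/21 ≈ -13727.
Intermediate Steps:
G = sqrt(21) ≈ 4.5826
m(R, E) = sqrt(21)/21 (m(R, E) = 1/(sqrt(21)) = sqrt(21)/21)
Z(Y) = 6*sqrt(-1 + Y) (Z(Y) = 6*sqrt(Y - 1) = 6*sqrt(-1 + Y))
(-14984 + (m(-20, -116) - 1*(-1245))) + Z(S(5)) = (-14984 + (sqrt(21)/21 - 1*(-1245))) + 6*sqrt(-1 + 5) = (-14984 + (sqrt(21)/21 + 1245)) + 6*sqrt(4) = (-14984 + (1245 + sqrt(21)/21)) + 6*2 = (-13739 + sqrt(21)/21) + 12 = -13727 + sqrt(21)/21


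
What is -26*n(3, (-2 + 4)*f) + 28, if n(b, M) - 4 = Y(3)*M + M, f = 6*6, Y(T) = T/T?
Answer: -3820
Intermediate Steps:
Y(T) = 1
f = 36
n(b, M) = 4 + 2*M (n(b, M) = 4 + (1*M + M) = 4 + (M + M) = 4 + 2*M)
-26*n(3, (-2 + 4)*f) + 28 = -26*(4 + 2*((-2 + 4)*36)) + 28 = -26*(4 + 2*(2*36)) + 28 = -26*(4 + 2*72) + 28 = -26*(4 + 144) + 28 = -26*148 + 28 = -3848 + 28 = -3820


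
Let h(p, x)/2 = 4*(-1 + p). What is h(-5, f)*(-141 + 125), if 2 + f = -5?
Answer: 768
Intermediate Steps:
f = -7 (f = -2 - 5 = -7)
h(p, x) = -8 + 8*p (h(p, x) = 2*(4*(-1 + p)) = 2*(-4 + 4*p) = -8 + 8*p)
h(-5, f)*(-141 + 125) = (-8 + 8*(-5))*(-141 + 125) = (-8 - 40)*(-16) = -48*(-16) = 768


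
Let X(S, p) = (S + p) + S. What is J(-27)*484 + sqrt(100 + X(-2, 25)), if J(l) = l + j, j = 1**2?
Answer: -12573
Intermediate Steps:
j = 1
X(S, p) = p + 2*S
J(l) = 1 + l (J(l) = l + 1 = 1 + l)
J(-27)*484 + sqrt(100 + X(-2, 25)) = (1 - 27)*484 + sqrt(100 + (25 + 2*(-2))) = -26*484 + sqrt(100 + (25 - 4)) = -12584 + sqrt(100 + 21) = -12584 + sqrt(121) = -12584 + 11 = -12573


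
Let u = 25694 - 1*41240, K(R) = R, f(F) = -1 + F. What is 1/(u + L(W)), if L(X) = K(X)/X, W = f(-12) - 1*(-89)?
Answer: -1/15545 ≈ -6.4329e-5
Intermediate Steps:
W = 76 (W = (-1 - 12) - 1*(-89) = -13 + 89 = 76)
u = -15546 (u = 25694 - 41240 = -15546)
L(X) = 1 (L(X) = X/X = 1)
1/(u + L(W)) = 1/(-15546 + 1) = 1/(-15545) = -1/15545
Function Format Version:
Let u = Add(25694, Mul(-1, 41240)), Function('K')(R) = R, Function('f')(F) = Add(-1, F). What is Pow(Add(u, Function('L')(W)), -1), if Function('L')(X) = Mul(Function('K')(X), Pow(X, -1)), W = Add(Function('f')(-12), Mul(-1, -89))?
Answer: Rational(-1, 15545) ≈ -6.4329e-5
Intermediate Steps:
W = 76 (W = Add(Add(-1, -12), Mul(-1, -89)) = Add(-13, 89) = 76)
u = -15546 (u = Add(25694, -41240) = -15546)
Function('L')(X) = 1 (Function('L')(X) = Mul(X, Pow(X, -1)) = 1)
Pow(Add(u, Function('L')(W)), -1) = Pow(Add(-15546, 1), -1) = Pow(-15545, -1) = Rational(-1, 15545)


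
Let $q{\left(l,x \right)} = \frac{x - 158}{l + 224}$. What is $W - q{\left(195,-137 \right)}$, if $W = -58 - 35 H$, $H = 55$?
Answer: $- \frac{830582}{419} \approx -1982.3$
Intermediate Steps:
$q{\left(l,x \right)} = \frac{-158 + x}{224 + l}$
$W = -1983$ ($W = -58 - 1925 = -1983$)
$W - q{\left(195,-137 \right)} = -1983 - \frac{-158 - 137}{224 + 195} = -1983 - \frac{1}{419} \left(-295\right) = -1983 - - \frac{295}{419} = -1983 + \frac{295}{419} = - \frac{830582}{419}$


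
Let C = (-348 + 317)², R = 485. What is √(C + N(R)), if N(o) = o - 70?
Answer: 4*√86 ≈ 37.094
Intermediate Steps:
N(o) = -70 + o
C = 961 (C = (-31)² = 961)
√(C + N(R)) = √(961 + (-70 + 485)) = √(961 + 415) = √1376 = 4*√86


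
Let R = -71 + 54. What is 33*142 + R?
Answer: 4669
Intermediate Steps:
R = -17
33*142 + R = 33*142 - 17 = 4686 - 17 = 4669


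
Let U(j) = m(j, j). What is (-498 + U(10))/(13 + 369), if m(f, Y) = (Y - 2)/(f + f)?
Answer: -1244/955 ≈ -1.3026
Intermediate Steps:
m(f, Y) = (-2 + Y)/(2*f) (m(f, Y) = (-2 + Y)/((2*f)) = (-2 + Y)*(1/(2*f)) = (-2 + Y)/(2*f))
U(j) = (-2 + j)/(2*j)
(-498 + U(10))/(13 + 369) = (-498 + (1/2)*(-2 + 10)/10)/(13 + 369) = (-498 + (1/2)*(1/10)*8)/382 = (-498 + 2/5)*(1/382) = -2488/5*1/382 = -1244/955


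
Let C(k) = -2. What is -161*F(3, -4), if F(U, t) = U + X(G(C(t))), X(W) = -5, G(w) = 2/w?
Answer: 322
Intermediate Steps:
F(U, t) = -5 + U (F(U, t) = U - 5 = -5 + U)
-161*F(3, -4) = -161*(-5 + 3) = -161*(-2) = 322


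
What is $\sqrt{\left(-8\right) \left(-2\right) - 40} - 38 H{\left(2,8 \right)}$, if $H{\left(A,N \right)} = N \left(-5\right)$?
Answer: $1520 + 2 i \sqrt{6} \approx 1520.0 + 4.899 i$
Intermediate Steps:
$H{\left(A,N \right)} = - 5 N$
$\sqrt{\left(-8\right) \left(-2\right) - 40} - 38 H{\left(2,8 \right)} = \sqrt{\left(-8\right) \left(-2\right) - 40} - 38 \left(\left(-5\right) 8\right) = \sqrt{16 - 40} - -1520 = \sqrt{-24} + 1520 = 2 i \sqrt{6} + 1520 = 1520 + 2 i \sqrt{6}$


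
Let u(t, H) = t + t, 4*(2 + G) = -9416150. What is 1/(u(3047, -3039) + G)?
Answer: -2/4695891 ≈ -4.2590e-7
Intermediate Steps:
G = -4708079/2 (G = -2 + (¼)*(-9416150) = -2 - 4708075/2 = -4708079/2 ≈ -2.3540e+6)
u(t, H) = 2*t
1/(u(3047, -3039) + G) = 1/(2*3047 - 4708079/2) = 1/(6094 - 4708079/2) = 1/(-4695891/2) = -2/4695891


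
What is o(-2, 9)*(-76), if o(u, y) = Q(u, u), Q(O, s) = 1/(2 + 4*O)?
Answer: 38/3 ≈ 12.667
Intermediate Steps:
o(u, y) = 1/(2*(1 + 2*u))
o(-2, 9)*(-76) = (1/(2*(1 + 2*(-2))))*(-76) = (1/(2*(1 - 4)))*(-76) = ((1/2)/(-3))*(-76) = ((1/2)*(-1/3))*(-76) = -1/6*(-76) = 38/3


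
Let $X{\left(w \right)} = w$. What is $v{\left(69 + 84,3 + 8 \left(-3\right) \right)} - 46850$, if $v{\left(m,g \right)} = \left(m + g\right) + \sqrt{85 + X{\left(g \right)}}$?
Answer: $-46710$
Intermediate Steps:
$v{\left(m,g \right)} = g + m + \sqrt{85 + g}$ ($v{\left(m,g \right)} = \left(m + g\right) + \sqrt{85 + g} = \left(g + m\right) + \sqrt{85 + g} = g + m + \sqrt{85 + g}$)
$v{\left(69 + 84,3 + 8 \left(-3\right) \right)} - 46850 = \left(\left(3 + 8 \left(-3\right)\right) + \left(69 + 84\right) + \sqrt{85 + \left(3 + 8 \left(-3\right)\right)}\right) - 46850 = \left(\left(3 - 24\right) + 153 + \sqrt{85 + \left(3 - 24\right)}\right) - 46850 = \left(-21 + 153 + \sqrt{85 - 21}\right) - 46850 = \left(-21 + 153 + \sqrt{64}\right) - 46850 = \left(-21 + 153 + 8\right) - 46850 = 140 - 46850 = -46710$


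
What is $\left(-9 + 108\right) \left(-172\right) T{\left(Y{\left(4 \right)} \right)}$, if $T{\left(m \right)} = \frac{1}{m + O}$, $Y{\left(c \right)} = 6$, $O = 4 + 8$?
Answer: $-946$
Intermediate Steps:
$O = 12$
$T{\left(m \right)} = \frac{1}{12 + m}$ ($T{\left(m \right)} = \frac{1}{m + 12} = \frac{1}{12 + m}$)
$\left(-9 + 108\right) \left(-172\right) T{\left(Y{\left(4 \right)} \right)} = \frac{\left(-9 + 108\right) \left(-172\right)}{12 + 6} = \frac{99 \left(-172\right)}{18} = \left(-17028\right) \frac{1}{18} = -946$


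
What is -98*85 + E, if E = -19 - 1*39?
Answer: -8388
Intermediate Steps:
E = -58 (E = -19 - 39 = -58)
-98*85 + E = -98*85 - 58 = -8330 - 58 = -8388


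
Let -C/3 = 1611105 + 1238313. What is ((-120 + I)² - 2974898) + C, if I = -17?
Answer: -11504383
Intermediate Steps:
C = -8548254 (C = -3*(1611105 + 1238313) = -3*2849418 = -8548254)
((-120 + I)² - 2974898) + C = ((-120 - 17)² - 2974898) - 8548254 = ((-137)² - 2974898) - 8548254 = (18769 - 2974898) - 8548254 = -2956129 - 8548254 = -11504383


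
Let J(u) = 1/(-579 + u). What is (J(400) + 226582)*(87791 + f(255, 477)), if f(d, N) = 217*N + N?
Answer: 7778125510529/179 ≈ 4.3453e+10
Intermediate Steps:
f(d, N) = 218*N
(J(400) + 226582)*(87791 + f(255, 477)) = (1/(-579 + 400) + 226582)*(87791 + 218*477) = (1/(-179) + 226582)*(87791 + 103986) = (-1/179 + 226582)*191777 = (40558177/179)*191777 = 7778125510529/179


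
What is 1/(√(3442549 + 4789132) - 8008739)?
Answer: -8008739/64139892138440 - √8231681/64139892138440 ≈ -1.2491e-7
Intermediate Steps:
1/(√(3442549 + 4789132) - 8008739) = 1/(√8231681 - 8008739) = 1/(-8008739 + √8231681)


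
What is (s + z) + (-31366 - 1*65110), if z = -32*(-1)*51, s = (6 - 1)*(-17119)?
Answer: -180439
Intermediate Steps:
s = -85595 (s = 5*(-17119) = -85595)
z = 1632 (z = 32*51 = 1632)
(s + z) + (-31366 - 1*65110) = (-85595 + 1632) + (-31366 - 1*65110) = -83963 + (-31366 - 65110) = -83963 - 96476 = -180439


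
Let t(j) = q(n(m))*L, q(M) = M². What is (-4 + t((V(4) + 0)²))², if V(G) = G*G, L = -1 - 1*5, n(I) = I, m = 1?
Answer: 100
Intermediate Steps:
L = -6 (L = -1 - 5 = -6)
V(G) = G²
t(j) = -6 (t(j) = 1²*(-6) = 1*(-6) = -6)
(-4 + t((V(4) + 0)²))² = (-4 - 6)² = (-10)² = 100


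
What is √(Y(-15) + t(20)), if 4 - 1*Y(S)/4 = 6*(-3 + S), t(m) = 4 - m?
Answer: 12*√3 ≈ 20.785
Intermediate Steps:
Y(S) = 88 - 24*S (Y(S) = 16 - 24*(-3 + S) = 16 - 4*(-18 + 6*S) = 16 + (72 - 24*S) = 88 - 24*S)
√(Y(-15) + t(20)) = √((88 - 24*(-15)) + (4 - 1*20)) = √((88 + 360) + (4 - 20)) = √(448 - 16) = √432 = 12*√3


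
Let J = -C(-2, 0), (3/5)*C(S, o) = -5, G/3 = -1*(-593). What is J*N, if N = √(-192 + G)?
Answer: 575*√3/3 ≈ 331.98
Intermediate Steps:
G = 1779 (G = 3*(-1*(-593)) = 3*593 = 1779)
C(S, o) = -25/3 (C(S, o) = (5/3)*(-5) = -25/3)
J = 25/3 (J = -1*(-25/3) = 25/3 ≈ 8.3333)
N = 23*√3 (N = √(-192 + 1779) = √1587 = 23*√3 ≈ 39.837)
J*N = 25*(23*√3)/3 = 575*√3/3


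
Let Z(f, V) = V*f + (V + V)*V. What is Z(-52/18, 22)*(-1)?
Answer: -8140/9 ≈ -904.44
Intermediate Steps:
Z(f, V) = 2*V² + V*f (Z(f, V) = V*f + (2*V)*V = V*f + 2*V² = 2*V² + V*f)
Z(-52/18, 22)*(-1) = (22*(-52/18 + 2*22))*(-1) = (22*(-52*1/18 + 44))*(-1) = (22*(-26/9 + 44))*(-1) = (22*(370/9))*(-1) = (8140/9)*(-1) = -8140/9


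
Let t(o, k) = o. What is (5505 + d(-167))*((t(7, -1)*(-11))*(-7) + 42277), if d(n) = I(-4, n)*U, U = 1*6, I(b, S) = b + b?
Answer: 233646912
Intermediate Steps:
I(b, S) = 2*b
U = 6
d(n) = -48 (d(n) = (2*(-4))*6 = -8*6 = -48)
(5505 + d(-167))*((t(7, -1)*(-11))*(-7) + 42277) = (5505 - 48)*((7*(-11))*(-7) + 42277) = 5457*(-77*(-7) + 42277) = 5457*(539 + 42277) = 5457*42816 = 233646912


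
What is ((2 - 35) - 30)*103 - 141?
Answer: -6630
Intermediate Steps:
((2 - 35) - 30)*103 - 141 = (-33 - 30)*103 - 141 = -63*103 - 141 = -6489 - 141 = -6630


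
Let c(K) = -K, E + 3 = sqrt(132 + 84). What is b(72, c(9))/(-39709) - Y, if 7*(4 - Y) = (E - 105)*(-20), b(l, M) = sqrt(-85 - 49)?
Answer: 2132/7 - 120*sqrt(6)/7 - I*sqrt(134)/39709 ≈ 262.58 - 0.00029152*I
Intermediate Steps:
E = -3 + 6*sqrt(6) (E = -3 + sqrt(132 + 84) = -3 + sqrt(216) = -3 + 6*sqrt(6) ≈ 11.697)
b(l, M) = I*sqrt(134) (b(l, M) = sqrt(-134) = I*sqrt(134))
Y = -2132/7 + 120*sqrt(6)/7 (Y = 4 - ((-3 + 6*sqrt(6)) - 105)*(-20)/7 = 4 - (-108 + 6*sqrt(6))*(-20)/7 = 4 - (2160 - 120*sqrt(6))/7 = 4 + (-2160/7 + 120*sqrt(6)/7) = -2132/7 + 120*sqrt(6)/7 ≈ -262.58)
b(72, c(9))/(-39709) - Y = (I*sqrt(134))/(-39709) - (-2132/7 + 120*sqrt(6)/7) = (I*sqrt(134))*(-1/39709) + (2132/7 - 120*sqrt(6)/7) = -I*sqrt(134)/39709 + (2132/7 - 120*sqrt(6)/7) = 2132/7 - 120*sqrt(6)/7 - I*sqrt(134)/39709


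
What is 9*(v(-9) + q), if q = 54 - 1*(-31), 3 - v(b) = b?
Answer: 873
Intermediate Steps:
v(b) = 3 - b
q = 85 (q = 54 + 31 = 85)
9*(v(-9) + q) = 9*((3 - 1*(-9)) + 85) = 9*((3 + 9) + 85) = 9*(12 + 85) = 9*97 = 873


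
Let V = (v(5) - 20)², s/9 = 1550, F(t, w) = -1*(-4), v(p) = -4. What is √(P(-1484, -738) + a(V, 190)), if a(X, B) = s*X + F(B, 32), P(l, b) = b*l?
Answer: 2*√2282599 ≈ 3021.7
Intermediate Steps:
F(t, w) = 4
s = 13950 (s = 9*1550 = 13950)
V = 576 (V = (-4 - 20)² = (-24)² = 576)
a(X, B) = 4 + 13950*X (a(X, B) = 13950*X + 4 = 4 + 13950*X)
√(P(-1484, -738) + a(V, 190)) = √(-738*(-1484) + (4 + 13950*576)) = √(1095192 + (4 + 8035200)) = √(1095192 + 8035204) = √9130396 = 2*√2282599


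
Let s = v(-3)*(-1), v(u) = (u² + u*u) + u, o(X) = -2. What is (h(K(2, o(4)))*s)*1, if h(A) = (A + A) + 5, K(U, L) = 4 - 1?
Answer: -165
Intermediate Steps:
v(u) = u + 2*u² (v(u) = (u² + u²) + u = 2*u² + u = u + 2*u²)
s = -15 (s = -3*(1 + 2*(-3))*(-1) = -3*(1 - 6)*(-1) = -3*(-5)*(-1) = 15*(-1) = -15)
K(U, L) = 3
h(A) = 5 + 2*A (h(A) = 2*A + 5 = 5 + 2*A)
(h(K(2, o(4)))*s)*1 = ((5 + 2*3)*(-15))*1 = ((5 + 6)*(-15))*1 = (11*(-15))*1 = -165*1 = -165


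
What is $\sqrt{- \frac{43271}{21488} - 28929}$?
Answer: $\frac{i \sqrt{834902303689}}{5372} \approx 170.09 i$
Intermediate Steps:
$\sqrt{- \frac{43271}{21488} - 28929} = \sqrt{- \frac{621669623}{21488}} = \frac{i \sqrt{834902303689}}{5372}$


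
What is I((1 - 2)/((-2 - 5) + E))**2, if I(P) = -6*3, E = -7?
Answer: 324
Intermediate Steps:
I(P) = -18
I((1 - 2)/((-2 - 5) + E))**2 = (-18)**2 = 324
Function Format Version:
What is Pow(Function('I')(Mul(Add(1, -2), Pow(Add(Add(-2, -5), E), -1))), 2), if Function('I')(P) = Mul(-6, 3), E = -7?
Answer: 324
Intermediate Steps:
Function('I')(P) = -18
Pow(Function('I')(Mul(Add(1, -2), Pow(Add(Add(-2, -5), E), -1))), 2) = Pow(-18, 2) = 324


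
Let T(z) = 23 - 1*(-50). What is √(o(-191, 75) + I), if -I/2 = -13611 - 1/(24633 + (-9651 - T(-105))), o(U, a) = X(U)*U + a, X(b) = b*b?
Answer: 2*I*√385684714460869/14909 ≈ 2634.5*I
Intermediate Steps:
T(z) = 73 (T(z) = 23 + 50 = 73)
X(b) = b²
o(U, a) = a + U³ (o(U, a) = U²*U + a = U³ + a = a + U³)
I = 405852800/14909 (I = -2*(-13611 - 1/(24633 + (-9651 - 1*73))) = -2*(-13611 - 1/(24633 + (-9651 - 73))) = -2*(-13611 - 1/(24633 - 9724)) = -2*(-13611 - 1/14909) = -2*(-202926400/14909) = 405852800/14909 ≈ 27222.)
√(o(-191, 75) + I) = √((75 + (-191)³) + 405852800/14909) = √((75 - 6967871) + 405852800/14909) = √(-6967796 + 405852800/14909) = √(-103477017764/14909) = 2*I*√385684714460869/14909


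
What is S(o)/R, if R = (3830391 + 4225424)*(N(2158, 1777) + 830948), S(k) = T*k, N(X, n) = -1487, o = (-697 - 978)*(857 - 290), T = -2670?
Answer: 169051050/445465624381 ≈ 0.00037949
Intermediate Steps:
o = -949725 (o = -1675*567 = -949725)
S(k) = -2670*k
R = 6681984365715 (R = (3830391 + 4225424)*(-1487 + 830948) = 8055815*829461 = 6681984365715)
S(o)/R = -2670*(-949725)/6681984365715 = 2535765750*(1/6681984365715) = 169051050/445465624381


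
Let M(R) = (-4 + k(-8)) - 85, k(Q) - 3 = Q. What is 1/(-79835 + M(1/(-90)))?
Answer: -1/79929 ≈ -1.2511e-5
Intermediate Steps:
k(Q) = 3 + Q
M(R) = -94 (M(R) = (-4 + (3 - 8)) - 85 = (-4 - 5) - 85 = -9 - 85 = -94)
1/(-79835 + M(1/(-90))) = 1/(-79835 - 94) = 1/(-79929) = -1/79929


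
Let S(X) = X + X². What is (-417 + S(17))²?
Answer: 12321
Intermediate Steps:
(-417 + S(17))² = (-417 + 17*(1 + 17))² = (-417 + 17*18)² = (-417 + 306)² = (-111)² = 12321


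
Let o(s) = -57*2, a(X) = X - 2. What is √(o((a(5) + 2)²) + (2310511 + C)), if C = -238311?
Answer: √2072086 ≈ 1439.5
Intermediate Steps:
a(X) = -2 + X
o(s) = -114
√(o((a(5) + 2)²) + (2310511 + C)) = √(-114 + (2310511 - 238311)) = √(-114 + 2072200) = √2072086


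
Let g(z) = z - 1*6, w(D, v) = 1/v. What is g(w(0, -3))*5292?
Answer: -33516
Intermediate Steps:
g(z) = -6 + z (g(z) = z - 6 = -6 + z)
g(w(0, -3))*5292 = (-6 + 1/(-3))*5292 = (-6 - 1/3)*5292 = -19/3*5292 = -33516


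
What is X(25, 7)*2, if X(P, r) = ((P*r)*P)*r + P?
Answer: 61300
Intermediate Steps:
X(P, r) = P + P²*r² (X(P, r) = (r*P²)*r + P = P²*r² + P = P + P²*r²)
X(25, 7)*2 = (25*(1 + 25*7²))*2 = (25*(1 + 25*49))*2 = (25*(1 + 1225))*2 = (25*1226)*2 = 30650*2 = 61300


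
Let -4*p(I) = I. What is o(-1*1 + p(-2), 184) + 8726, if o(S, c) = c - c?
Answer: 8726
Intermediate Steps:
p(I) = -I/4
o(S, c) = 0
o(-1*1 + p(-2), 184) + 8726 = 0 + 8726 = 8726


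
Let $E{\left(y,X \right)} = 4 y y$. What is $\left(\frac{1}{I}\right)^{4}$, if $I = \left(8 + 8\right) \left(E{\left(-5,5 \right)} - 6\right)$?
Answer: $\frac{1}{5116716384256} \approx 1.9544 \cdot 10^{-13}$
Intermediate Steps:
$E{\left(y,X \right)} = 4 y^{2}$
$I = 1504$ ($I = \left(8 + 8\right) \left(4 \left(-5\right)^{2} - 6\right) = 16 \left(4 \cdot 25 - 6\right) = 16 \left(100 - 6\right) = 16 \cdot 94 = 1504$)
$\left(\frac{1}{I}\right)^{4} = \left(\frac{1}{1504}\right)^{4} = \frac{1}{5116716384256}$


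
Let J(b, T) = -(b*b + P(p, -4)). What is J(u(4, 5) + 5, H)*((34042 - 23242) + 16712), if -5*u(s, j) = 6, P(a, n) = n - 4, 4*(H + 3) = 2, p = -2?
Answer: -4429432/25 ≈ -1.7718e+5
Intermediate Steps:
H = -5/2 (H = -3 + (¼)*2 = -3 + ½ = -5/2 ≈ -2.5000)
P(a, n) = -4 + n
u(s, j) = -6/5 (u(s, j) = -⅕*6 = -6/5)
J(b, T) = 8 - b² (J(b, T) = -(b*b + (-4 - 4)) = -(b² - 8) = -(-8 + b²) = 8 - b²)
J(u(4, 5) + 5, H)*((34042 - 23242) + 16712) = (8 - (-6/5 + 5)²)*((34042 - 23242) + 16712) = (8 - (19/5)²)*(10800 + 16712) = (8 - 1*361/25)*27512 = (8 - 361/25)*27512 = -161/25*27512 = -4429432/25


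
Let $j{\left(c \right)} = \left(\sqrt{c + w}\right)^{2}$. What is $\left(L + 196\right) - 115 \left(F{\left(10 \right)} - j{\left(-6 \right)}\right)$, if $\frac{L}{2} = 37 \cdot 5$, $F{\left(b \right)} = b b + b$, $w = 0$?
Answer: $-12774$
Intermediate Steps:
$F{\left(b \right)} = b + b^{2}$ ($F{\left(b \right)} = b^{2} + b = b + b^{2}$)
$L = 370$ ($L = 2 \cdot 37 \cdot 5 = 2 \cdot 185 = 370$)
$j{\left(c \right)} = c$ ($j{\left(c \right)} = \left(\sqrt{c + 0}\right)^{2} = \left(\sqrt{c}\right)^{2} = c$)
$\left(L + 196\right) - 115 \left(F{\left(10 \right)} - j{\left(-6 \right)}\right) = \left(370 + 196\right) - 115 \left(10 \left(1 + 10\right) - -6\right) = 566 - 115 \left(10 \cdot 11 + 6\right) = 566 - 115 \left(110 + 6\right) = 566 - 13340 = -12774$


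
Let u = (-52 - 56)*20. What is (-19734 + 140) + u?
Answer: -21754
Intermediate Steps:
u = -2160 (u = -108*20 = -2160)
(-19734 + 140) + u = (-19734 + 140) - 2160 = -19594 - 2160 = -21754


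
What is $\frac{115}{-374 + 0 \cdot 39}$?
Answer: $- \frac{115}{374} \approx -0.30749$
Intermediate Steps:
$\frac{115}{-374 + 0 \cdot 39} = \frac{115}{-374 + 0} = \frac{115}{-374} = 115 \left(- \frac{1}{374}\right) = - \frac{115}{374}$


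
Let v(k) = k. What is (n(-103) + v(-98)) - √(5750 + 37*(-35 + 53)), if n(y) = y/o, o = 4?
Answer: -495/4 - 4*√401 ≈ -203.85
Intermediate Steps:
n(y) = y/4
(n(-103) + v(-98)) - √(5750 + 37*(-35 + 53)) = ((¼)*(-103) - 98) - √(5750 + 37*(-35 + 53)) = (-103/4 - 98) - √(5750 + 37*18) = -495/4 - √(5750 + 666) = -495/4 - √6416 = -495/4 - 4*√401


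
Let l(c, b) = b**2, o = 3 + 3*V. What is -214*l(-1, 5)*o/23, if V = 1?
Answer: -32100/23 ≈ -1395.7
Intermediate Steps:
o = 6 (o = 3 + 3*1 = 3 + 3 = 6)
-214*l(-1, 5)*o/23 = -214*5**2*6/23 = -5350*6*(1/23) = -5350*6/23 = -214*150/23 = -32100/23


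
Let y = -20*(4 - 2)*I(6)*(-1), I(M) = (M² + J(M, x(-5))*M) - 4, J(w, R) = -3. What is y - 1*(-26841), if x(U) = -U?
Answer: 27401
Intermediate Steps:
I(M) = -4 + M² - 3*M (I(M) = (M² - 3*M) - 4 = -4 + M² - 3*M)
y = 560 (y = -20*(4 - 2)*(-4 + 6² - 3*6)*(-1) = -40*(-4 + 36 - 18)*(-1) = -40*14*(-1) = -20*28*(-1) = -560*(-1) = 560)
y - 1*(-26841) = 560 - 1*(-26841) = 560 + 26841 = 27401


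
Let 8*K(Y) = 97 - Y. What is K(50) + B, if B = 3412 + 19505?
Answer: 183383/8 ≈ 22923.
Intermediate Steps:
K(Y) = 97/8 - Y/8 (K(Y) = (97 - Y)/8 = 97/8 - Y/8)
B = 22917
K(50) + B = (97/8 - ⅛*50) + 22917 = (97/8 - 25/4) + 22917 = 47/8 + 22917 = 183383/8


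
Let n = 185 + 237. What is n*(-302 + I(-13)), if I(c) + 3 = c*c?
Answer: -57392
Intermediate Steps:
I(c) = -3 + c² (I(c) = -3 + c*c = -3 + c²)
n = 422
n*(-302 + I(-13)) = 422*(-302 + (-3 + (-13)²)) = 422*(-302 + (-3 + 169)) = 422*(-302 + 166) = 422*(-136) = -57392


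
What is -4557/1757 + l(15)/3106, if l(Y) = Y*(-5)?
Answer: -2040831/779606 ≈ -2.6178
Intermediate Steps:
l(Y) = -5*Y
-4557/1757 + l(15)/3106 = -4557/1757 - 5*15/3106 = -4557*1/1757 - 75*1/3106 = -651/251 - 75/3106 = -2040831/779606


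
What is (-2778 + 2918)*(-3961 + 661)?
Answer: -462000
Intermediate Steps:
(-2778 + 2918)*(-3961 + 661) = 140*(-3300) = -462000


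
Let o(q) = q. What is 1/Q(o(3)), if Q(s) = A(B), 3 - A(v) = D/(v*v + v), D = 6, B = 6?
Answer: 7/20 ≈ 0.35000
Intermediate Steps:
A(v) = 3 - 6/(v + v²) (A(v) = 3 - 6/(v*v + v) = 3 - 6/(v² + v) = 3 - 6/(v + v²))
Q(s) = 20/7 (Q(s) = 3*(-2 + 6 + 6²)/(6*(1 + 6)) = 3*(⅙)*(-2 + 6 + 36)/7 = 3*(⅙)*(⅐)*40 = 20/7)
1/Q(o(3)) = 1/(20/7) = 7/20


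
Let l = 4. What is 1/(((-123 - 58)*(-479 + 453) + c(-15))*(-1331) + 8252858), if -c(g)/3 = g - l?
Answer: 1/1913305 ≈ 5.2266e-7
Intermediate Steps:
c(g) = 12 - 3*g (c(g) = -3*(g - 1*4) = -3*(g - 4) = -3*(-4 + g) = 12 - 3*g)
1/(((-123 - 58)*(-479 + 453) + c(-15))*(-1331) + 8252858) = 1/(((-123 - 58)*(-479 + 453) + (12 - 3*(-15)))*(-1331) + 8252858) = 1/((-181*(-26) + (12 + 45))*(-1331) + 8252858) = 1/((4706 + 57)*(-1331) + 8252858) = 1/(4763*(-1331) + 8252858) = 1/(-6339553 + 8252858) = 1/1913305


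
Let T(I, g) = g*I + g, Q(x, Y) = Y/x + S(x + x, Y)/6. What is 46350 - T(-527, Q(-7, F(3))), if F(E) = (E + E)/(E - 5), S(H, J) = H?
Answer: 952310/21 ≈ 45348.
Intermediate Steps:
F(E) = 2*E/(-5 + E) (F(E) = (2*E)/(-5 + E) = 2*E/(-5 + E))
Q(x, Y) = x/3 + Y/x (Q(x, Y) = Y/x + (x + x)/6 = Y/x + (2*x)*(⅙) = Y/x + x/3 = x/3 + Y/x)
T(I, g) = g + I*g (T(I, g) = I*g + g = g + I*g)
46350 - T(-527, Q(-7, F(3))) = 46350 - ((⅓)*(-7) + (2*3/(-5 + 3))/(-7))*(1 - 527) = 46350 - (-7/3 + (2*3/(-2))*(-⅐))*(-526) = 46350 - (-7/3 + (2*3*(-½))*(-⅐))*(-526) = 46350 - (-7/3 - 3*(-⅐))*(-526) = 46350 - (-7/3 + 3/7)*(-526) = 46350 - (-40)*(-526)/21 = 46350 - 1*21040/21 = 46350 - 21040/21 = 952310/21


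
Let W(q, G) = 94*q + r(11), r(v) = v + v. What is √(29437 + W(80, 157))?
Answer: √36979 ≈ 192.30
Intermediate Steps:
r(v) = 2*v
W(q, G) = 22 + 94*q (W(q, G) = 94*q + 2*11 = 94*q + 22 = 22 + 94*q)
√(29437 + W(80, 157)) = √(29437 + (22 + 94*80)) = √(29437 + (22 + 7520)) = √(29437 + 7542) = √36979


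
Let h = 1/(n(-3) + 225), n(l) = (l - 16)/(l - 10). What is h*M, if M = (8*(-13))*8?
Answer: -169/46 ≈ -3.6739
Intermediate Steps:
n(l) = (-16 + l)/(-10 + l)
h = 13/2944 (h = 1/((-16 - 3)/(-10 - 3) + 225) = 1/(-19/(-13) + 225) = 1/(-1/13*(-19) + 225) = 1/(19/13 + 225) = 1/(2944/13) = 13/2944 ≈ 0.0044158)
M = -832 (M = -104*8 = -832)
h*M = (13/2944)*(-832) = -169/46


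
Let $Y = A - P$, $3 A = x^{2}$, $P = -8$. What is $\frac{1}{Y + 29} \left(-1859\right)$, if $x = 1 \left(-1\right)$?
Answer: $- \frac{5577}{112} \approx -49.795$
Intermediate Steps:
$x = -1$
$A = \frac{1}{3}$ ($A = \frac{\left(-1\right)^{2}}{3} = \frac{1}{3} \cdot 1 = \frac{1}{3} \approx 0.33333$)
$Y = \frac{25}{3}$ ($Y = \frac{1}{3} - -8 = \frac{1}{3} + 8 = \frac{25}{3} \approx 8.3333$)
$\frac{1}{Y + 29} \left(-1859\right) = \frac{1}{\frac{25}{3} + 29} \left(-1859\right) = \frac{1}{\frac{112}{3}} \left(-1859\right) = \frac{3}{112} \left(-1859\right) = - \frac{5577}{112}$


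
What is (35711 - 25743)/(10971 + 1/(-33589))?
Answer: 167407576/184252459 ≈ 0.90858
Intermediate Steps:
(35711 - 25743)/(10971 + 1/(-33589)) = 9968/(10971 - 1/33589) = 9968/(368504918/33589) = 9968*(33589/368504918) = 167407576/184252459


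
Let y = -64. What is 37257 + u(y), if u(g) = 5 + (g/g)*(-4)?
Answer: 37258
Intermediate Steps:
u(g) = 1 (u(g) = 5 + 1*(-4) = 5 - 4 = 1)
37257 + u(y) = 37257 + 1 = 37258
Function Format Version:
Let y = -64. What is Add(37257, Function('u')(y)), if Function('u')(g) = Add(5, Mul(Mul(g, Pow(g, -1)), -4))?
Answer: 37258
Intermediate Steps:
Function('u')(g) = 1 (Function('u')(g) = Add(5, Mul(1, -4)) = Add(5, -4) = 1)
Add(37257, Function('u')(y)) = Add(37257, 1) = 37258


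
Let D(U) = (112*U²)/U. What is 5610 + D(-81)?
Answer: -3462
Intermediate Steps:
D(U) = 112*U
5610 + D(-81) = 5610 + 112*(-81) = 5610 - 9072 = -3462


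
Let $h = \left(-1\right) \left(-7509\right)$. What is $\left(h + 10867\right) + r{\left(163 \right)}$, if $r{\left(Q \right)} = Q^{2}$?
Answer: $44945$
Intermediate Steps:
$h = 7509$
$\left(h + 10867\right) + r{\left(163 \right)} = \left(7509 + 10867\right) + 163^{2} = 18376 + 26569 = 44945$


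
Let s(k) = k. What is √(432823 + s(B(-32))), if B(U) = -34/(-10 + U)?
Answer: 10*√1908753/21 ≈ 657.89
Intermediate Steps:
√(432823 + s(B(-32))) = √(432823 - 34/(-10 - 32)) = √(432823 - 34/(-42)) = √(432823 - 34*(-1/42)) = √(432823 + 17/21) = √(9089300/21) = 10*√1908753/21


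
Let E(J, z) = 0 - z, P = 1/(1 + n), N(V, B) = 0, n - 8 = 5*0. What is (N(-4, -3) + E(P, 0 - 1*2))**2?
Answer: 4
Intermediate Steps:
n = 8 (n = 8 + 5*0 = 8 + 0 = 8)
P = 1/9 (P = 1/(1 + 8) = 1/9 ≈ 0.11111)
E(J, z) = -z
(N(-4, -3) + E(P, 0 - 1*2))**2 = (0 - (0 - 1*2))**2 = (0 - (0 - 2))**2 = (0 - 1*(-2))**2 = (0 + 2)**2 = 2**2 = 4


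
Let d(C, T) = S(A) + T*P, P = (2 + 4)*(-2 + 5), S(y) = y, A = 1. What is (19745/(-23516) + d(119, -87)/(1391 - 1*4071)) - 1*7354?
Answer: -23174318679/3151144 ≈ -7354.3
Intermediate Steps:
P = 18 (P = 6*3 = 18)
d(C, T) = 1 + 18*T (d(C, T) = 1 + T*18 = 1 + 18*T)
(19745/(-23516) + d(119, -87)/(1391 - 1*4071)) - 1*7354 = (19745/(-23516) + (1 + 18*(-87))/(1391 - 1*4071)) - 1*7354 = (19745*(-1/23516) + (1 - 1566)/(1391 - 4071)) - 7354 = (-19745/23516 - 1565/(-2680)) - 7354 = (-19745/23516 - 1565*(-1/2680)) - 7354 = (-19745/23516 + 313/536) - 7354 = -805703/3151144 - 7354 = -23174318679/3151144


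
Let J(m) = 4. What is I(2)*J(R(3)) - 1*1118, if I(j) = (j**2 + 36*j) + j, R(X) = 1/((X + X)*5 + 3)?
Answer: -806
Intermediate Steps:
R(X) = 1/(3 + 10*X) (R(X) = 1/((2*X)*5 + 3) = 1/(10*X + 3) = 1/(3 + 10*X))
I(j) = j**2 + 37*j
I(2)*J(R(3)) - 1*1118 = (2*(37 + 2))*4 - 1*1118 = (2*39)*4 - 1118 = 78*4 - 1118 = 312 - 1118 = -806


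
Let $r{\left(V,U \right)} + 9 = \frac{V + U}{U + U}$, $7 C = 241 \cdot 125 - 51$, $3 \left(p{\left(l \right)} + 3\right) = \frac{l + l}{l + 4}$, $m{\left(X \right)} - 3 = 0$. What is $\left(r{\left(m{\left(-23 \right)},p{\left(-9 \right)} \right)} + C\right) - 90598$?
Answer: $- \frac{1812532}{21} \approx -86311.0$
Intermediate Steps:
$m{\left(X \right)} = 3$ ($m{\left(X \right)} = 3 + 0 = 3$)
$p{\left(l \right)} = -3 + \frac{2 l}{3 \left(4 + l\right)}$ ($p{\left(l \right)} = -3 + \frac{\left(l + l\right) \frac{1}{l + 4}}{3} = -3 + \frac{2 l \frac{1}{4 + l}}{3} = -3 + \frac{2 l}{3 \left(4 + l\right)}$)
$C = \frac{30074}{7}$ ($C = \frac{241 \cdot 125 - 51}{7} = \frac{30125 - 51}{7} = \frac{1}{7} \cdot 30074 = \frac{30074}{7} \approx 4296.3$)
$r{\left(V,U \right)} = -9 + \frac{U + V}{2 U}$ ($r{\left(V,U \right)} = -9 + \frac{V + U}{U + U} = -9 + \frac{U + V}{2 U}$)
$\left(r{\left(m{\left(-23 \right)},p{\left(-9 \right)} \right)} + C\right) - 90598 = \left(\frac{3 - 17 \frac{-36 - -63}{3 \left(4 - 9\right)}}{2 \frac{-36 - -63}{3 \left(4 - 9\right)}} + \frac{30074}{7}\right) - 90598 = \left(\frac{3 - 17 \frac{-36 + 63}{3 \left(-5\right)}}{2 \frac{-36 + 63}{3 \left(-5\right)}} + \frac{30074}{7}\right) - 90598 = \left(\frac{3 - 17 \cdot \frac{1}{3} \left(- \frac{1}{5}\right) 27}{2 \cdot \frac{1}{3} \left(- \frac{1}{5}\right) 27} + \frac{30074}{7}\right) - 90598 = \left(\frac{3 - - \frac{153}{5}}{2 \left(- \frac{9}{5}\right)} + \frac{30074}{7}\right) - 90598 = \left(\frac{1}{2} \left(- \frac{5}{9}\right) \left(3 + \frac{153}{5}\right) + \frac{30074}{7}\right) - 90598 = \left(\frac{1}{2} \left(- \frac{5}{9}\right) \frac{168}{5} + \frac{30074}{7}\right) - 90598 = \left(- \frac{28}{3} + \frac{30074}{7}\right) - 90598 = \frac{90026}{21} - 90598 = - \frac{1812532}{21}$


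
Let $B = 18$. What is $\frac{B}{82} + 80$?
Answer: $\frac{3289}{41} \approx 80.219$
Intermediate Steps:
$\frac{B}{82} + 80 = \frac{1}{82} \cdot 18 + 80 = \frac{9}{41} + 80 = \frac{3289}{41}$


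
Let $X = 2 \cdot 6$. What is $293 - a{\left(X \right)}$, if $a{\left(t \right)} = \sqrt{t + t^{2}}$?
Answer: $293 - 2 \sqrt{39} \approx 280.51$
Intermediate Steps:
$X = 12$
$293 - a{\left(X \right)} = 293 - \sqrt{12 \left(1 + 12\right)} = 293 - \sqrt{12 \cdot 13} = 293 - \sqrt{156} = 293 - 2 \sqrt{39}$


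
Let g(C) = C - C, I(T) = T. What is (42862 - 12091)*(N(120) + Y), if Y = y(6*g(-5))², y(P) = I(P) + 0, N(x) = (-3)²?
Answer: 276939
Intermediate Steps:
N(x) = 9
g(C) = 0
y(P) = P (y(P) = P + 0 = P)
Y = 0 (Y = (6*0)² = 0² = 0)
(42862 - 12091)*(N(120) + Y) = (42862 - 12091)*(9 + 0) = 30771*9 = 276939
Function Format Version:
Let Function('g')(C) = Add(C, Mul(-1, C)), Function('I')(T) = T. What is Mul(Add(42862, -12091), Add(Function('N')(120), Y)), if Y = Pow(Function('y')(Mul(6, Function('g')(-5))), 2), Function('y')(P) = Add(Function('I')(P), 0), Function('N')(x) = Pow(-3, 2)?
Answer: 276939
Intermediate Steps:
Function('N')(x) = 9
Function('g')(C) = 0
Function('y')(P) = P (Function('y')(P) = Add(P, 0) = P)
Y = 0 (Y = Pow(Mul(6, 0), 2) = Pow(0, 2) = 0)
Mul(Add(42862, -12091), Add(Function('N')(120), Y)) = Mul(Add(42862, -12091), Add(9, 0)) = Mul(30771, 9) = 276939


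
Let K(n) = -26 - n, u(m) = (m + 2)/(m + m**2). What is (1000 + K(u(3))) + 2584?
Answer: 42691/12 ≈ 3557.6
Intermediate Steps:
u(m) = (2 + m)/(m + m**2)
(1000 + K(u(3))) + 2584 = (1000 + (-26 - (2 + 3)/(3*(1 + 3)))) + 2584 = (1000 + (-26 - 5/(3*4))) + 2584 = (1000 + (-26 - 1*5/12)) + 2584 = (1000 + (-26 - 5/12)) + 2584 = (1000 - 317/12) + 2584 = 11683/12 + 2584 = 42691/12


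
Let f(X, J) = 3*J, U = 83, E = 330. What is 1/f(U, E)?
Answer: 1/990 ≈ 0.0010101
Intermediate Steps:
1/f(U, E) = 1/(3*330) = 1/990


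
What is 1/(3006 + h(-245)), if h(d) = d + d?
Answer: 1/2516 ≈ 0.00039746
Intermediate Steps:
h(d) = 2*d
1/(3006 + h(-245)) = 1/(3006 + 2*(-245)) = 1/(3006 - 490) = 1/2516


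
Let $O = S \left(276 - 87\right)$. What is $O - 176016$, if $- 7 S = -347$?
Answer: $-166647$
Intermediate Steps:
$S = \frac{347}{7}$ ($S = \left(- \frac{1}{7}\right) \left(-347\right) = \frac{347}{7} \approx 49.571$)
$O = 9369$ ($O = \frac{347 \left(276 - 87\right)}{7} = \frac{347}{7} \cdot 189 = 9369$)
$O - 176016 = 9369 - 176016 = -166647$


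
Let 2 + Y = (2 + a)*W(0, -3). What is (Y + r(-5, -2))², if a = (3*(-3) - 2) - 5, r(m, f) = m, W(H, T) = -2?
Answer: 441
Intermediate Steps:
a = -16 (a = (-9 - 2) - 5 = -11 - 5 = -16)
Y = 26 (Y = -2 + (2 - 16)*(-2) = -2 - 14*(-2) = -2 + 28 = 26)
(Y + r(-5, -2))² = (26 - 5)² = 21² = 441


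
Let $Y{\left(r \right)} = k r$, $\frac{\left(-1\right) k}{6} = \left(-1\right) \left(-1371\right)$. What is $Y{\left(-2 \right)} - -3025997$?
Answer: $3042449$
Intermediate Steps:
$k = -8226$ ($k = - 6 \left(\left(-1\right) \left(-1371\right)\right) = \left(-6\right) 1371 = -8226$)
$Y{\left(r \right)} = - 8226 r$
$Y{\left(-2 \right)} - -3025997 = \left(-8226\right) \left(-2\right) - -3025997 = 16452 + 3025997 = 3042449$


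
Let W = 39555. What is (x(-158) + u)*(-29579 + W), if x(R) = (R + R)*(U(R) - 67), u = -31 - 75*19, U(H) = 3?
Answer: 187229568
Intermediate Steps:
u = -1456 (u = -31 - 1425 = -1456)
x(R) = -128*R (x(R) = (R + R)*(3 - 67) = (2*R)*(-64) = -128*R)
(x(-158) + u)*(-29579 + W) = (-128*(-158) - 1456)*(-29579 + 39555) = (20224 - 1456)*9976 = 18768*9976 = 187229568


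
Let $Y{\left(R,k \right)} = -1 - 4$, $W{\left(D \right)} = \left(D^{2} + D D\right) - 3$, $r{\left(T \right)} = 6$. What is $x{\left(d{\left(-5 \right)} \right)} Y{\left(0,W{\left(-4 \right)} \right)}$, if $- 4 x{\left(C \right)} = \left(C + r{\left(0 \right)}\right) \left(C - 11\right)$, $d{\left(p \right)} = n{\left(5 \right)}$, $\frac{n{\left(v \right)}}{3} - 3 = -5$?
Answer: $0$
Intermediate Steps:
$n{\left(v \right)} = -6$ ($n{\left(v \right)} = 9 + 3 \left(-5\right) = 9 - 15 = -6$)
$W{\left(D \right)} = -3 + 2 D^{2}$ ($W{\left(D \right)} = \left(D^{2} + D^{2}\right) - 3 = 2 D^{2} - 3 = -3 + 2 D^{2}$)
$d{\left(p \right)} = -6$
$Y{\left(R,k \right)} = -5$ ($Y{\left(R,k \right)} = -1 - 4 = -5$)
$x{\left(C \right)} = - \frac{\left(-11 + C\right) \left(6 + C\right)}{4}$ ($x{\left(C \right)} = - \frac{\left(C + 6\right) \left(C - 11\right)}{4} = - \frac{\left(6 + C\right) \left(-11 + C\right)}{4} = - \frac{\left(-11 + C\right) \left(6 + C\right)}{4}$)
$x{\left(d{\left(-5 \right)} \right)} Y{\left(0,W{\left(-4 \right)} \right)} = \left(\frac{33}{2} - \frac{\left(-6\right)^{2}}{4} + \frac{5}{4} \left(-6\right)\right) \left(-5\right) = \left(\frac{33}{2} - 9 - \frac{15}{2}\right) \left(-5\right) = 0 \left(-5\right) = 0$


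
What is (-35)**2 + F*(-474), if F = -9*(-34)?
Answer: -143819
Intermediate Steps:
F = 306
(-35)**2 + F*(-474) = (-35)**2 + 306*(-474) = 1225 - 145044 = -143819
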